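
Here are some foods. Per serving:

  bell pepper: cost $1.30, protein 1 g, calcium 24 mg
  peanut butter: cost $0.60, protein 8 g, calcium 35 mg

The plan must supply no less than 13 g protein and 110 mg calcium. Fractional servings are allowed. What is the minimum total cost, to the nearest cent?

Compare the cost at each extreme point of the feasible region.
bell pepper only: max(13/1, 110/24) = 13 servings → $16.90.
peanut butter only: max(13/8, 110/35) = 3.143 servings → $1.89.
bell pepper + peanut butter with both tight: 2.707 servings and 1.287 servings → $4.29.
The minimum over all feasible corners is $1.89.

$1.89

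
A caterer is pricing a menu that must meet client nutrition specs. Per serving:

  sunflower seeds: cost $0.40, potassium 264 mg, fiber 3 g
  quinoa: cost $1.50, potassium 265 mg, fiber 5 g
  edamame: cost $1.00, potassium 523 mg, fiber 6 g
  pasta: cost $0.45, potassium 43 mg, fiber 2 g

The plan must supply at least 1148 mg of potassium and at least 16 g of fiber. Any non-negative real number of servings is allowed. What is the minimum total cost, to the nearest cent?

$2.13

A basic optimal solution has at most two foods positive. Try each food alone and each pair with both targets met exactly.
sunflower seeds only: max(1148/264, 16/3) = 5.333 servings → $2.13.
quinoa only: max(1148/265, 16/5) = 4.332 servings → $6.50.
edamame only: max(1148/523, 16/6) = 2.667 servings → $2.67.
pasta only: max(1148/43, 16/2) = 26.7 servings → $12.01.
sunflower seeds + quinoa with both tight: 2.857 servings and 1.486 servings → $3.37.
sunflower seeds + edamame: the both-tight solution has a negative serving — not a feasible corner.
sunflower seeds + pasta with both tight: 4.03 servings and 1.955 servings → $2.49.
quinoa + edamame with both tight: 1.444 servings and 1.463 servings → $3.63.
quinoa + pasta: intersection lies outside the first quadrant.
edamame + pasta with both tight: 2.041 servings and 1.878 servings → $2.89.
So the least-cost plan costs $2.13.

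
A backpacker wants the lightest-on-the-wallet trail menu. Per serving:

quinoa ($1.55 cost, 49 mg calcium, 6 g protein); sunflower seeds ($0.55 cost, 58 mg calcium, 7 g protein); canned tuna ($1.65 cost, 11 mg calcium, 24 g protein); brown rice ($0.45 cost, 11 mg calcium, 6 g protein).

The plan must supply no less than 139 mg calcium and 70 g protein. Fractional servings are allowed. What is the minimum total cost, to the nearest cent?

This is a tiny linear program; its minimum lies at a vertex of the feasible set. List the vertices and price them.
quinoa only: max(139/49, 70/6) = 11.67 servings → $18.08.
sunflower seeds only: max(139/58, 70/7) = 10 servings → $5.50.
canned tuna only: max(139/11, 70/24) = 12.64 servings → $20.85.
brown rice only: max(139/11, 70/6) = 12.64 servings → $5.69.
quinoa + sunflower seeds with both targets exact would need a negative amount; discard.
quinoa + canned tuna with both tight: 2.312 servings and 2.339 servings → $7.44.
quinoa + brown rice with both tight: 0.2807 servings and 11.39 servings → $5.56.
sunflower seeds + canned tuna with both tight: 1.951 servings and 2.348 servings → $4.95.
sunflower seeds + brown rice with both tight: 0.2362 servings and 11.39 servings → $5.26.
canned tuna + brown rice: intersection lies outside the first quadrant.
The minimum over all feasible corners is $4.95.

$4.95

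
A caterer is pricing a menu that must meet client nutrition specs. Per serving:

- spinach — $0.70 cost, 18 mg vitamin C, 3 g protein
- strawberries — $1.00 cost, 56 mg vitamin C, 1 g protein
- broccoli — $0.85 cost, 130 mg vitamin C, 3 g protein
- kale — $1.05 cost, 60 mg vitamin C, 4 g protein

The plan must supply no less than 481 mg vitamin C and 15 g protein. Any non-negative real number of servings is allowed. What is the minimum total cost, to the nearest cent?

$4.02

A basic optimal solution has at most two foods positive. Try each food alone and each pair with both targets met exactly.
spinach only: max(481/18, 15/3) = 26.72 servings → $18.71.
strawberries only: max(481/56, 15/1) = 15 servings → $15.00.
broccoli only: max(481/130, 15/3) = 5 servings → $4.25.
kale only: max(481/60, 15/4) = 8.017 servings → $8.42.
spinach + strawberries with both tight: 2.393 servings and 7.82 servings → $9.50.
spinach + broccoli with both tight: 1.509 servings and 3.491 servings → $4.02.
spinach + kale: the both-tight solution has a negative serving — not a feasible corner.
strawberries + broccoli: the both-tight solution has a negative serving — not a feasible corner.
strawberries + kale with both tight: 6.244 servings and 2.189 servings → $8.54.
broccoli + kale with both tight: 3.012 servings and 1.491 servings → $4.13.
So the least-cost plan costs $4.02.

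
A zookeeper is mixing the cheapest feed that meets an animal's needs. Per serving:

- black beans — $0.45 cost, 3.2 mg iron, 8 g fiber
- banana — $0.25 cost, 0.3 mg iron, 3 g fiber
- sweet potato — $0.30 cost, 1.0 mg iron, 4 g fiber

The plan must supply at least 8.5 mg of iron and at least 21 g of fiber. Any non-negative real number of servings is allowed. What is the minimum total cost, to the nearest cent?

Compare the cost at each extreme point of the feasible region.
black beans only: max(8.5/3.2, 21/8) = 2.656 servings → $1.20.
banana only: max(8.5/0.3, 21/3) = 28.33 servings → $7.08.
sweet potato only: max(8.5/1.0, 21/4) = 8.5 servings → $2.55.
black beans + banana: intersection lies outside the first quadrant.
black beans + sweet potato: intersection lies outside the first quadrant.
banana + sweet potato: the both-tight solution has a negative serving — not a feasible corner.
The minimum over all feasible corners is $1.20.

$1.20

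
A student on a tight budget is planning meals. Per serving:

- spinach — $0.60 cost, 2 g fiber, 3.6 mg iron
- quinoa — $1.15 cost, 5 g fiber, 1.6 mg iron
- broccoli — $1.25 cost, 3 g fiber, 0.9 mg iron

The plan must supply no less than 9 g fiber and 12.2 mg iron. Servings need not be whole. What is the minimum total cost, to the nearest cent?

$2.51

For a min-cost LP with two ≥-constraints, a basic feasible solution has at most two positive variables.
spinach only: max(9/2, 12.2/3.6) = 4.5 servings → $2.70.
quinoa only: max(9/5, 12.2/1.6) = 7.625 servings → $8.77.
broccoli only: max(9/3, 12.2/0.9) = 13.56 servings → $16.94.
spinach + quinoa with both tight: 3.149 servings and 0.5405 servings → $2.51.
spinach + broccoli with both tight: 3.167 servings and 0.8889 servings → $3.01.
quinoa + broccoli with both targets exact would need a negative amount; discard.
The minimum over all feasible corners is $2.51.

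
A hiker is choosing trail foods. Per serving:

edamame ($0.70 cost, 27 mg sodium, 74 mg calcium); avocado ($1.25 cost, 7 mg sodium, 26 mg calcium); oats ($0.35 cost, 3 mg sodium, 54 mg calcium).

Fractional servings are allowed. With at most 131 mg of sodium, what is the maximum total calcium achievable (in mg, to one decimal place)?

Calcium per mg sodium: oats 18, avocado 3.714, edamame 2.741.
With no serving limits, spend the whole sodium allowance on oats: 131 mg / 3 mg × 54 mg = 2358.0 mg.

2358.0 mg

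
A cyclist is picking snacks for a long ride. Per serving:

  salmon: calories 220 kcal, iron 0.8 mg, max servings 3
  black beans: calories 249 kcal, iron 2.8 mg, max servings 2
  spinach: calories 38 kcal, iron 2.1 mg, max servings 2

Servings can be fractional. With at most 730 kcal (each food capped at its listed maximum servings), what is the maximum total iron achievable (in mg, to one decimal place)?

Iron per kcal: spinach 0.05526, black beans 0.01124, salmon 0.003636.
Take 2 servings of spinach: uses 76 kcal, +4.2 mg iron (running total 4.2 mg).
Take 2 servings of black beans: uses 498 kcal, +5.6 mg iron (running total 9.8 mg).
Take 0.7091 servings of salmon: uses 156 kcal, +0.6 mg iron (running total 10.4 mg).
Filling greedily by iron-per-kcal is optimal for one linear limit, giving 10.4 mg.

10.4 mg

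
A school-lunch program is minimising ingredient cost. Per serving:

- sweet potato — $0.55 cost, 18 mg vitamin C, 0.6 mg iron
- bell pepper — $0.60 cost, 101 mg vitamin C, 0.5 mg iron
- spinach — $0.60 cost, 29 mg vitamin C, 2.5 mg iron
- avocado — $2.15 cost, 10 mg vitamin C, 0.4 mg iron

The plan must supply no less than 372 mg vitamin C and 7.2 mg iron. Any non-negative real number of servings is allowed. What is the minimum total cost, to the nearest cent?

$3.18

At the optimum either one food covers both requirements or two foods hit both targets exactly; no other combination can be cheaper.
sweet potato only: max(372/18, 7.2/0.6) = 20.67 servings → $11.37.
bell pepper only: max(372/101, 7.2/0.5) = 14.4 servings → $8.64.
spinach only: max(372/29, 7.2/2.5) = 12.83 servings → $7.70.
avocado only: max(372/10, 7.2/0.4) = 37.2 servings → $79.98.
sweet potato + bell pepper with both tight: 10.49 servings and 1.814 servings → $6.86.
sweet potato + spinach: intersection lies outside the first quadrant.
sweet potato + avocado: the both-tight solution has a negative serving — not a feasible corner.
bell pepper + spinach with both tight: 3.03 servings and 2.274 servings → $3.18.
bell pepper + avocado with both tight: 2.169 servings and 15.29 servings → $34.17.
spinach + avocado: intersection lies outside the first quadrant.
The minimum over all feasible corners is $3.18.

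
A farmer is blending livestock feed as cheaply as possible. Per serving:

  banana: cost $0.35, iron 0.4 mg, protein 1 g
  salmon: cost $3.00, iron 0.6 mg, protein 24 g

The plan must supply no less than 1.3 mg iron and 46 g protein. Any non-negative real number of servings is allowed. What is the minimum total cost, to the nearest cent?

This is a tiny linear program; its minimum lies at a vertex of the feasible set. List the vertices and price them.
banana only: max(1.3/0.4, 46/1) = 46 servings → $16.10.
salmon only: max(1.3/0.6, 46/24) = 2.167 servings → $6.50.
banana + salmon with both tight: 0.4 servings and 1.9 servings → $5.84.
So the least-cost plan costs $5.84.

$5.84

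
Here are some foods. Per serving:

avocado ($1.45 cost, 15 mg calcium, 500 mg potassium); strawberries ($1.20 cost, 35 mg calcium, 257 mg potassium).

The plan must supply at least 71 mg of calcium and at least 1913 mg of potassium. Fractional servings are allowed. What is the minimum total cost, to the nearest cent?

$5.77

avocado only: max(71/15, 1913/500) = 4.733 servings → $6.86.
strawberries only: max(71/35, 1913/257) = 7.444 servings → $8.93.
avocado + strawberries with both tight: 3.57 servings and 0.4987 servings → $5.77.
The minimum over all feasible corners is $5.77.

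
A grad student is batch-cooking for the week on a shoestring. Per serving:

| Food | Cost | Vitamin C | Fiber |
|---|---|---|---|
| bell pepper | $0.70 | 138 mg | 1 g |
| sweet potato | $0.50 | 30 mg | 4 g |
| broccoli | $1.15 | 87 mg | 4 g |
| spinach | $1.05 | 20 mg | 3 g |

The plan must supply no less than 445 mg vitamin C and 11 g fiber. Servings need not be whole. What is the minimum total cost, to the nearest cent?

$2.97

With two linear requirements the optimum uses one or two foods; enumerate the corners.
bell pepper only: max(445/138, 11/1) = 11 servings → $7.70.
sweet potato only: max(445/30, 11/4) = 14.83 servings → $7.42.
broccoli only: max(445/87, 11/4) = 5.115 servings → $5.88.
spinach only: max(445/20, 11/3) = 22.25 servings → $23.36.
bell pepper + sweet potato with both tight: 2.778 servings and 2.056 servings → $2.97.
bell pepper + broccoli with both tight: 1.77 servings and 2.308 servings → $3.89.
bell pepper + spinach with both tight: 2.83 servings and 2.723 servings → $4.84.
sweet potato + broccoli with both targets exact would need a negative amount; discard.
sweet potato + spinach: the both-tight solution has a negative serving — not a feasible corner.
broccoli + spinach with both targets exact would need a negative amount; discard.
Cheapest feasible corner: $2.97.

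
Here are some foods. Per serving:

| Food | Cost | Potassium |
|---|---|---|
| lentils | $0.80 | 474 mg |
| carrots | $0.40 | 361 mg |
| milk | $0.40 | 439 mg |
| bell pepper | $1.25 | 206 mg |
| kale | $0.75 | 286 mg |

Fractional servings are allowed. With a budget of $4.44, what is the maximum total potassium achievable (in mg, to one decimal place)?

Potassium per dollar: milk 1098, carrots 902.5, lentils 592.5, kale 381.3, bell pepper 164.8.
With no serving limits, spend the whole cost allowance on milk: $4.44 / $0.40 × 439 mg = 4872.9 mg.

4872.9 mg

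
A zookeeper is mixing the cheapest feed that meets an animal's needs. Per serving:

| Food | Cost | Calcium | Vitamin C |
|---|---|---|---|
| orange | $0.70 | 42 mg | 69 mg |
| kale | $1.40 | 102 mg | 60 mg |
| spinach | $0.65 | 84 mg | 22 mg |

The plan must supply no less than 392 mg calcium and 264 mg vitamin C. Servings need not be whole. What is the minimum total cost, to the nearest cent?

$4.08

This is a tiny linear program; its minimum lies at a vertex of the feasible set. List the vertices and price them.
orange only: max(392/42, 264/69) = 9.333 servings → $6.53.
kale only: max(392/102, 264/60) = 4.4 servings → $6.16.
spinach only: max(392/84, 264/22) = 12 servings → $7.80.
orange + kale with both tight: 0.7543 servings and 3.533 servings → $5.47.
orange + spinach with both tight: 2.782 servings and 3.276 servings → $4.08.
kale + spinach: the both-tight solution has a negative serving — not a feasible corner.
So the least-cost plan costs $4.08.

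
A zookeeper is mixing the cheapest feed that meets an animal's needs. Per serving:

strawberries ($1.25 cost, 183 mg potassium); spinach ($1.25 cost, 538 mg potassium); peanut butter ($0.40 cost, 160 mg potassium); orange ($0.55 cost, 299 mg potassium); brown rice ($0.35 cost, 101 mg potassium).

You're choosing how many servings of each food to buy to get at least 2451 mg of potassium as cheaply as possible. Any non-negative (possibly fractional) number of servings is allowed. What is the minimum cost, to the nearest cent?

$4.51

Cost per mg of potassium: orange $0.0018, spinach $0.0023, peanut butter $0.0025, brown rice $0.0035, strawberries $0.0068.
With no serving limits, use only orange: 2451 mg / 299 mg = 8.197 servings × $0.55 = $4.51.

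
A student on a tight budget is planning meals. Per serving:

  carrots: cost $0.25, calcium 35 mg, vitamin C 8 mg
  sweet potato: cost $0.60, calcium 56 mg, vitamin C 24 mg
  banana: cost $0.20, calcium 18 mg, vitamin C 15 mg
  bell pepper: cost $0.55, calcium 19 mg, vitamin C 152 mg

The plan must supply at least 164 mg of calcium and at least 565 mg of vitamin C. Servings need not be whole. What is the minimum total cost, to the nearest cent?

$2.65

For a min-cost LP with two ≥-constraints, a basic feasible solution has at most two positive variables.
carrots only: max(164/35, 565/8) = 70.62 servings → $17.66.
sweet potato only: max(164/56, 565/24) = 23.54 servings → $14.12.
banana only: max(164/18, 565/15) = 37.67 servings → $7.53.
bell pepper only: max(164/19, 565/152) = 8.632 servings → $4.75.
carrots + sweet potato: intersection lies outside the first quadrant.
carrots + banana: intersection lies outside the first quadrant.
carrots + bell pepper with both tight: 2.746 servings and 3.573 servings → $2.65.
sweet potato + banana with both targets exact would need a negative amount; discard.
sweet potato + bell pepper with both tight: 1.762 servings and 3.439 servings → $2.95.
banana + bell pepper with both tight: 5.791 servings and 3.146 servings → $2.89.
The minimum over all feasible corners is $2.65.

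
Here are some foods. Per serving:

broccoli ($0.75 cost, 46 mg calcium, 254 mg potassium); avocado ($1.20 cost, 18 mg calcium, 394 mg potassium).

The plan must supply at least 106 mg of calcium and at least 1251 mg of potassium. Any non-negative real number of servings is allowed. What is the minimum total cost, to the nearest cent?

$3.69

For a min-cost LP with two ≥-constraints, a basic feasible solution has at most two positive variables.
broccoli only: max(106/46, 1251/254) = 4.925 servings → $3.69.
avocado only: max(106/18, 1251/394) = 5.889 servings → $7.07.
broccoli + avocado with both tight: 1.42 servings and 2.26 servings → $3.78.
The minimum over all feasible corners is $3.69.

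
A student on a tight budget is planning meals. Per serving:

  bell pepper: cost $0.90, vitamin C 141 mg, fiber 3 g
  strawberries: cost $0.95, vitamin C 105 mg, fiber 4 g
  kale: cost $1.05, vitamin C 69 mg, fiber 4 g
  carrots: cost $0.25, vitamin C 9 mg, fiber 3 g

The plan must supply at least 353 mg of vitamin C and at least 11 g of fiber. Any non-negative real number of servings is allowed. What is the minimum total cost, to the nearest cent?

Two binding constraints pin down two serving amounts, so the optimal mix uses at most two foods. The candidates are each food alone (scaled to the tighter of vitamin C/fiber) and each pair with both constraints tight.
bell pepper only: max(353/141, 11/3) = 3.667 servings → $3.30.
strawberries only: max(353/105, 11/4) = 3.362 servings → $3.19.
kale only: max(353/69, 11/4) = 5.116 servings → $5.37.
carrots only: max(353/9, 11/3) = 39.22 servings → $9.81.
bell pepper + strawberries with both tight: 1.032 servings and 1.976 servings → $2.81.
bell pepper + kale with both tight: 1.829 servings and 1.378 servings → $3.09.
bell pepper + carrots with both tight: 2.424 servings and 1.242 servings → $2.49.
strawberries + kale: intersection lies outside the first quadrant.
strawberries + carrots with both targets exact would need a negative amount; discard.
kale + carrots with both targets exact would need a negative amount; discard.
The minimum over all feasible corners is $2.49.

$2.49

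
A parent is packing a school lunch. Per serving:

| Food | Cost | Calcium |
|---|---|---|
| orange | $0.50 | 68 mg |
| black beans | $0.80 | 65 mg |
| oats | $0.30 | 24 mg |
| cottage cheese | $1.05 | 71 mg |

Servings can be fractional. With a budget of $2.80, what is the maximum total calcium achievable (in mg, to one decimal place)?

380.8 mg

Calcium per dollar: orange 136, black beans 81.25, oats 80, cottage cheese 67.62.
With no serving limits, spend the whole cost allowance on orange: $2.80 / $0.50 × 68 mg = 380.8 mg.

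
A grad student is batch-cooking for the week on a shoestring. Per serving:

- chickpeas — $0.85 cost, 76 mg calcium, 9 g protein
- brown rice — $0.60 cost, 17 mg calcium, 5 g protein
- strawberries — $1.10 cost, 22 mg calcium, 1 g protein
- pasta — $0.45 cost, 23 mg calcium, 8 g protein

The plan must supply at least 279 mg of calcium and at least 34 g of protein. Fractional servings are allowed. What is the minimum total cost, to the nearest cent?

$3.16

Compare the cost at each extreme point of the feasible region.
chickpeas only: max(279/76, 34/9) = 3.778 servings → $3.21.
brown rice only: max(279/17, 34/5) = 16.41 servings → $9.85.
strawberries only: max(279/22, 34/1) = 34 servings → $37.40.
pasta only: max(279/23, 34/8) = 12.13 servings → $5.46.
chickpeas + brown rice with both tight: 3.599 servings and 0.3216 servings → $3.25.
chickpeas + strawberries: the both-tight solution has a negative serving — not a feasible corner.
chickpeas + pasta with both tight: 3.616 servings and 0.182 servings → $3.16.
brown rice + strawberries with both tight: 5.043 servings and 8.785 servings → $12.69.
brown rice + pasta with both targets exact would need a negative amount; discard.
strawberries + pasta with both tight: 9.477 servings and 3.065 servings → $11.80.
The minimum over all feasible corners is $3.16.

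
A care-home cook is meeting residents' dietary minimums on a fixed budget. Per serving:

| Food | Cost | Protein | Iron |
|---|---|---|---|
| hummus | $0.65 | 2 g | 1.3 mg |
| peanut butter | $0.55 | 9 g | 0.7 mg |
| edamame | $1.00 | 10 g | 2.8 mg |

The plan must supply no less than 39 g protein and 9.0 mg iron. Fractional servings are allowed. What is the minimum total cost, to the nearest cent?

$3.53

With two linear requirements the optimum uses one or two foods; enumerate the corners.
hummus only: max(39/2, 9.0/1.3) = 19.5 servings → $12.68.
peanut butter only: max(39/9, 9.0/0.7) = 12.86 servings → $7.07.
edamame only: max(39/10, 9.0/2.8) = 3.9 servings → $3.90.
hummus + peanut butter with both tight: 5.214 servings and 3.175 servings → $5.13.
hummus + edamame: the both-tight solution has a negative serving — not a feasible corner.
peanut butter + edamame with both tight: 1.055 servings and 2.951 servings → $3.53.
The minimum over all feasible corners is $3.53.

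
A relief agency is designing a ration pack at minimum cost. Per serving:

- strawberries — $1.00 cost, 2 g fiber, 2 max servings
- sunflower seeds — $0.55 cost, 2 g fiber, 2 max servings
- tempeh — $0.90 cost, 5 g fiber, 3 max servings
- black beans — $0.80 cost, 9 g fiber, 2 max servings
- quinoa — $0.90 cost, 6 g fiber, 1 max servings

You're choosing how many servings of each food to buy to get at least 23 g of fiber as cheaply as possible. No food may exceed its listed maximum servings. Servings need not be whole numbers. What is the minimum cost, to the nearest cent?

$2.35

Cost per g of fiber: black beans $0.0889, quinoa $0.1500, tempeh $0.1800, sunflower seeds $0.2750, strawberries $0.5000.
Take 2 servings of black beans: +18.0 g fiber for $1.60 (total $1.60, still need 5.0 g).
Take 0.8333 servings of quinoa: +5.0 g fiber for $0.75 (total $2.35, still need 0.0 g).
Filling from the cheapest source first is optimal under one linear minimum: $2.35.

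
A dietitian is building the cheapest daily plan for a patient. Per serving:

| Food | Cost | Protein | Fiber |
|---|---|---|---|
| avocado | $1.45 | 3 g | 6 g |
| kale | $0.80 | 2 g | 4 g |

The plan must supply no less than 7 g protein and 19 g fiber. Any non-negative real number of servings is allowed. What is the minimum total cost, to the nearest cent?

This is a tiny linear program; its minimum lies at a vertex of the feasible set. List the vertices and price them.
avocado only: max(7/3, 19/6) = 3.167 servings → $4.59.
kale only: max(7/2, 19/4) = 4.75 servings → $3.80.
avocado + kale (both tight): parallel constraints — no distinct corner.
Cheapest feasible corner: $3.80.

$3.80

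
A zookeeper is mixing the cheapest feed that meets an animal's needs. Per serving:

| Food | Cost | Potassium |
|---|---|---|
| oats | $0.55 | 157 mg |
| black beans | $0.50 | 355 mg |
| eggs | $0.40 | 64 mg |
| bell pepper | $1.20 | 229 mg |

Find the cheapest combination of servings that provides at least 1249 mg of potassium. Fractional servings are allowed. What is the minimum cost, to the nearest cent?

$1.76

Cost per mg of potassium: black beans $0.0014, oats $0.0035, bell pepper $0.0052, eggs $0.0063.
With no serving limits, use only black beans: 1249 mg / 355 mg = 3.518 servings × $0.50 = $1.76.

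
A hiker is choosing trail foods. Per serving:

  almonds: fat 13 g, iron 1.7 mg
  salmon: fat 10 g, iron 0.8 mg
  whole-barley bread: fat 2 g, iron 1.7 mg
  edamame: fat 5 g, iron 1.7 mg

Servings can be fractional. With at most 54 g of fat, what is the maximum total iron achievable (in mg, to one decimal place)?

45.9 mg

Iron per g fat: whole-barley bread 0.85, edamame 0.34, almonds 0.1308, salmon 0.08.
With no serving limits, spend the whole fat allowance on whole-barley bread: 54 g / 2 g × 1.7 mg = 45.9 mg.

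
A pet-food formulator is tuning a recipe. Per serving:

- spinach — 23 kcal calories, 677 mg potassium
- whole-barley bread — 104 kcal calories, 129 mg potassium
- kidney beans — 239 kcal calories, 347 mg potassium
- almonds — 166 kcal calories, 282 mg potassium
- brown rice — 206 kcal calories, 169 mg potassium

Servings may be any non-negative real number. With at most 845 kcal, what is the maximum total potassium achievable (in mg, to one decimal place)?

24872.4 mg

Potassium per kcal: spinach 29.43, almonds 1.699, kidney beans 1.452, whole-barley bread 1.24, brown rice 0.8204.
With no serving limits, spend the whole calories allowance on spinach: 845 kcal / 23 kcal × 677 mg = 24872.4 mg.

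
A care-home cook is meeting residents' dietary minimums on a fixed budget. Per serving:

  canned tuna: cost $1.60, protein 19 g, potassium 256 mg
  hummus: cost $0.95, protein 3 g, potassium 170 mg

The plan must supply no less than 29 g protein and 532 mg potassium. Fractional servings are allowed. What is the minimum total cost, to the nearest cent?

$3.20

Check every corner: each single food scaled to meet both minima, and each pair solved so both constraints bind.
canned tuna only: max(29/19, 532/256) = 2.078 servings → $3.33.
hummus only: max(29/3, 532/170) = 9.667 servings → $9.18.
canned tuna + hummus with both tight: 1.354 servings and 1.09 servings → $3.20.
Cheapest feasible corner: $3.20.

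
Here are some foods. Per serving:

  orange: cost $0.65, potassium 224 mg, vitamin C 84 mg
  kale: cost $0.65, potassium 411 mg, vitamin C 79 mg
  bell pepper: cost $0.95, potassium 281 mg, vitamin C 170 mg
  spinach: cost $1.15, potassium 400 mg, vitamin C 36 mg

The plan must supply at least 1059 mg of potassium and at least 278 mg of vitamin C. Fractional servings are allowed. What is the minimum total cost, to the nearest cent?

$2.00

For a min-cost LP with two ≥-constraints, a basic feasible solution has at most two positive variables.
orange only: max(1059/224, 278/84) = 4.728 servings → $3.07.
kale only: max(1059/411, 278/79) = 3.519 servings → $2.29.
bell pepper only: max(1059/281, 278/170) = 3.769 servings → $3.58.
spinach only: max(1059/400, 278/36) = 7.722 servings → $8.88.
orange + kale with both tight: 1.818 servings and 1.586 servings → $2.21.
orange + bell pepper: intersection lies outside the first quadrant.
orange + spinach with both tight: 2.862 servings and 1.045 servings → $3.06.
kale + bell pepper with both tight: 2.138 servings and 0.6418 servings → $2.00.
kale + spinach: intersection lies outside the first quadrant.
bell pepper + spinach with both tight: 1.262 servings and 1.761 servings → $3.22.
So the least-cost plan costs $2.00.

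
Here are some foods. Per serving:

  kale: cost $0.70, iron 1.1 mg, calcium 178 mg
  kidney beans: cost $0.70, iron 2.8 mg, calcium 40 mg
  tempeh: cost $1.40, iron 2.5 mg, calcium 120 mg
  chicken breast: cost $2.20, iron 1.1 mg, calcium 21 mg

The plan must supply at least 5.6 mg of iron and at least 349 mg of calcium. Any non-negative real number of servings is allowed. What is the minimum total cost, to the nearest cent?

Compare the cost at each extreme point of the feasible region.
kale only: max(5.6/1.1, 349/178) = 5.091 servings → $3.56.
kidney beans only: max(5.6/2.8, 349/40) = 8.725 servings → $6.11.
tempeh only: max(5.6/2.5, 349/120) = 2.908 servings → $4.07.
chicken breast only: max(5.6/1.1, 349/21) = 16.62 servings → $36.56.
kale + kidney beans with both tight: 1.658 servings and 1.349 servings → $2.10.
kale + tempeh with both tight: 0.6406 servings and 1.958 servings → $3.19.
kale + chicken breast with both tight: 1.542 servings and 3.549 servings → $8.89.
kidney beans + tempeh with both targets exact would need a negative amount; discard.
kidney beans + chicken breast: the both-tight solution has a negative serving — not a feasible corner.
tempeh + chicken breast: the both-tight solution has a negative serving — not a feasible corner.
Cheapest feasible corner: $2.10.

$2.10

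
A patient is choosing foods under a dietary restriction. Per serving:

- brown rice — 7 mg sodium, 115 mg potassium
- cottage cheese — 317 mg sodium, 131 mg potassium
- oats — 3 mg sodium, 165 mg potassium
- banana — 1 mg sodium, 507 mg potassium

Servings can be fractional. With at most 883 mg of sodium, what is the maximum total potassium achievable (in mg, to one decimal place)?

Potassium per mg sodium: banana 507, oats 55, brown rice 16.43, cottage cheese 0.4132.
With no serving limits, spend the whole sodium allowance on banana: 883 mg / 1 mg × 507 mg = 447681.0 mg.

447681.0 mg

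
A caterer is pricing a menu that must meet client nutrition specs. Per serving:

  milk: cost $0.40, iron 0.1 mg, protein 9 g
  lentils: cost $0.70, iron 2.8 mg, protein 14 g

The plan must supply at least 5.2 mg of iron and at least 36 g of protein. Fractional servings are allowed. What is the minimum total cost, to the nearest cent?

$1.74

An LP optimum is at a vertex; with two nutrient constraints at most two foods are used. Check each candidate.
milk only: max(5.2/0.1, 36/9) = 52 servings → $20.80.
lentils only: max(5.2/2.8, 36/14) = 2.571 servings → $1.80.
milk + lentils with both tight: 1.176 servings and 1.815 servings → $1.74.
The minimum over all feasible corners is $1.74.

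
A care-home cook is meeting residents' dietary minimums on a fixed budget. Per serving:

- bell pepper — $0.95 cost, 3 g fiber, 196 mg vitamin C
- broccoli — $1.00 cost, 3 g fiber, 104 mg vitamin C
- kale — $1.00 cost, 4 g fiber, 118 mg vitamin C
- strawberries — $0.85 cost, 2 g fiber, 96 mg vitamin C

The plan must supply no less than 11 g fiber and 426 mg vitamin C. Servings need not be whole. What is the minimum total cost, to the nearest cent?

bell pepper only: max(11/3, 426/196) = 3.667 servings → $3.48.
broccoli only: max(11/3, 426/104) = 4.096 servings → $4.10.
kale only: max(11/4, 426/118) = 3.61 servings → $3.61.
strawberries only: max(11/2, 426/96) = 5.5 servings → $4.67.
bell pepper + broccoli with both tight: 0.4855 servings and 3.181 servings → $3.64.
bell pepper + kale with both tight: 0.9442 servings and 2.042 servings → $2.94.
bell pepper + strawberries: intersection lies outside the first quadrant.
broccoli + kale with both targets exact would need a negative amount; discard.
broccoli + strawberries with both tight: 2.55 servings and 1.675 servings → $3.97.
kale + strawberries with both tight: 1.378 servings and 2.743 servings → $3.71.
Cheapest feasible corner: $2.94.

$2.94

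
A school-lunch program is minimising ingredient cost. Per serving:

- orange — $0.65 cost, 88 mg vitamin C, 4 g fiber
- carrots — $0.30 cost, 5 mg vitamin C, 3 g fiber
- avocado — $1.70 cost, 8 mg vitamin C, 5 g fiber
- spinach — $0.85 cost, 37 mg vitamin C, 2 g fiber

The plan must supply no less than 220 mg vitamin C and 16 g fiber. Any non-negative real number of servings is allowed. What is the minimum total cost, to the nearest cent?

$2.19

The cheapest plan sits at a corner of the feasible region — with two constraints it uses at most two foods.
orange only: max(220/88, 16/4) = 4 servings → $2.60.
carrots only: max(220/5, 16/3) = 44 servings → $13.20.
avocado only: max(220/8, 16/5) = 27.5 servings → $46.75.
spinach only: max(220/37, 16/2) = 8 servings → $6.80.
orange + carrots with both tight: 2.377 servings and 2.164 servings → $2.19.
orange + avocado with both tight: 2.382 servings and 1.294 servings → $3.75.
orange + spinach: the both-tight solution has a negative serving — not a feasible corner.
carrots + avocado: the both-tight solution has a negative serving — not a feasible corner.
carrots + spinach with both tight: 1.505 servings and 5.743 servings → $5.33.
avocado + spinach with both tight: 0.8994 servings and 5.751 servings → $6.42.
The minimum over all feasible corners is $2.19.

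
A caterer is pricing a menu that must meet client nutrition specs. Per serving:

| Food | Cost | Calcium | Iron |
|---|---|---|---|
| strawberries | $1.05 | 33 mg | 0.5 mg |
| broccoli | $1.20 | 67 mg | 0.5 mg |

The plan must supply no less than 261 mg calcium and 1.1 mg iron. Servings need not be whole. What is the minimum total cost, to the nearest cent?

$4.67

This is a tiny linear program; its minimum lies at a vertex of the feasible set. List the vertices and price them.
strawberries only: max(261/33, 1.1/0.5) = 7.909 servings → $8.30.
broccoli only: max(261/67, 1.1/0.5) = 3.896 servings → $4.67.
strawberries + broccoli with both targets exact would need a negative amount; discard.
The minimum over all feasible corners is $4.67.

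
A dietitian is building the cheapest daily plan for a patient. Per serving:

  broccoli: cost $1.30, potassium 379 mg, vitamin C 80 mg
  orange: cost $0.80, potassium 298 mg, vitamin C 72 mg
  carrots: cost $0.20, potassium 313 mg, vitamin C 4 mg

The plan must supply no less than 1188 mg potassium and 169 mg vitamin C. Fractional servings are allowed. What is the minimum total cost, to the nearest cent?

$2.13

For a min-cost LP with two ≥-constraints, a basic feasible solution has at most two positive variables.
broccoli only: max(1188/379, 169/80) = 3.135 servings → $4.07.
orange only: max(1188/298, 169/72) = 3.987 servings → $3.19.
carrots only: max(1188/313, 169/4) = 42.25 servings → $8.45.
broccoli + orange: the both-tight solution has a negative serving — not a feasible corner.
broccoli + carrots with both tight: 2.047 servings and 1.317 servings → $2.92.
orange + carrots with both tight: 2.256 servings and 1.648 servings → $2.13.
The minimum over all feasible corners is $2.13.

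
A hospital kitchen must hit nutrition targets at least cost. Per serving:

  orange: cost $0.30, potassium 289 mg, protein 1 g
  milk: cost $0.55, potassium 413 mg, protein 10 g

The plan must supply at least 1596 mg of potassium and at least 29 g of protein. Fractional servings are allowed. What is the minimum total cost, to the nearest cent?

Check every corner: each single food scaled to meet both minima, and each pair solved so both constraints bind.
orange only: max(1596/289, 29/1) = 29 servings → $8.70.
milk only: max(1596/413, 29/10) = 3.864 servings → $2.13.
orange + milk with both tight: 1.608 servings and 2.739 servings → $1.99.
So the least-cost plan costs $1.99.

$1.99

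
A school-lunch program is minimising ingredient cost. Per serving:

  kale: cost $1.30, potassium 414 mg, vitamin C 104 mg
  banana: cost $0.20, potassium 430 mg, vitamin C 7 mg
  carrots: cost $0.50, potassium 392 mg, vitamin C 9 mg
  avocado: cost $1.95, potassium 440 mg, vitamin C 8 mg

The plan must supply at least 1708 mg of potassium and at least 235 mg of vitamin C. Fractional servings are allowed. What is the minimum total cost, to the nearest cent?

Minimising a linear cost over {potassium ≥ 1708, vitamin C ≥ 235, servings ≥ 0} — the optimum is at a vertex, using one or two foods.
kale only: max(1708/414, 235/104) = 4.126 servings → $5.36.
banana only: max(1708/430, 235/7) = 33.57 servings → $6.71.
carrots only: max(1708/392, 235/9) = 26.11 servings → $13.06.
avocado only: max(1708/440, 235/8) = 29.38 servings → $57.28.
kale + banana with both tight: 2.13 servings and 1.921 servings → $3.15.
kale + carrots with both tight: 2.072 servings and 2.169 servings → $3.78.
kale + avocado with both tight: 2.114 servings and 1.893 servings → $6.44.
banana + carrots: intersection lies outside the first quadrant.
banana + avocado with both targets exact would need a negative amount; discard.
carrots + avocado: the both-tight solution has a negative serving — not a feasible corner.
So the least-cost plan costs $3.15.

$3.15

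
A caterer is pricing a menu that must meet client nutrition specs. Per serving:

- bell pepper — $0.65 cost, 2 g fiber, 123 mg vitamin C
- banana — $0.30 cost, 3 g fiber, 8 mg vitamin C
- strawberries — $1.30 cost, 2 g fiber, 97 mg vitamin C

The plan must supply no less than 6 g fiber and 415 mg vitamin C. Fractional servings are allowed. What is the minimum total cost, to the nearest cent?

Compare the cost at each extreme point of the feasible region.
bell pepper only: max(6/2, 415/123) = 3.374 servings → $2.19.
banana only: max(6/3, 415/8) = 51.88 servings → $15.56.
strawberries only: max(6/2, 415/97) = 4.278 servings → $5.56.
bell pepper + banana with both targets exact would need a negative amount; discard.
bell pepper + strawberries with both targets exact would need a negative amount; discard.
banana + strawberries with both targets exact would need a negative amount; discard.
So the least-cost plan costs $2.19.

$2.19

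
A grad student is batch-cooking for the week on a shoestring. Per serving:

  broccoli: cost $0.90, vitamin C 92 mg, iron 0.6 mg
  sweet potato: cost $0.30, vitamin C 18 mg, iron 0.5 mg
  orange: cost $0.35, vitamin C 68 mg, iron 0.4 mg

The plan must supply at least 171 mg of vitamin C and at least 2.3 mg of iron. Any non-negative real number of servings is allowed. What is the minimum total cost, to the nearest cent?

$1.56

For a min-cost LP with two ≥-constraints, a basic feasible solution has at most two positive variables.
broccoli only: max(171/92, 2.3/0.6) = 3.833 servings → $3.45.
sweet potato only: max(171/18, 2.3/0.5) = 9.5 servings → $2.85.
orange only: max(171/68, 2.3/0.4) = 5.75 servings → $2.01.
broccoli + sweet potato with both tight: 1.253 servings and 3.097 servings → $2.06.
broccoli + orange: intersection lies outside the first quadrant.
sweet potato + orange with both tight: 3.284 servings and 1.646 servings → $1.56.
So the least-cost plan costs $1.56.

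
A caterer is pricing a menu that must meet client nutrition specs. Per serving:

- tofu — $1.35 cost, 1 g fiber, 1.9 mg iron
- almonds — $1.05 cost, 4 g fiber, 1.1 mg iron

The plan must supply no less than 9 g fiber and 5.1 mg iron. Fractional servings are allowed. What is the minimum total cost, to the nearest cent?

tofu only: max(9/1, 5.1/1.9) = 9 servings → $12.15.
almonds only: max(9/4, 5.1/1.1) = 4.636 servings → $4.87.
tofu + almonds with both tight: 1.615 servings and 1.846 servings → $4.12.
The minimum over all feasible corners is $4.12.

$4.12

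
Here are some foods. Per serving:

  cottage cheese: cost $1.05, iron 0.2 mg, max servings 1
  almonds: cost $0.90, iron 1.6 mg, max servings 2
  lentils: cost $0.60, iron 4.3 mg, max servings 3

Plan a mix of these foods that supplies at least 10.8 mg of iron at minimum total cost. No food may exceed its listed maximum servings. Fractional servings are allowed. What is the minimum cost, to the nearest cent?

Cost per mg of iron: lentils $0.1395, almonds $0.5625, cottage cheese $5.2500.
Take 2.512 servings of lentils: +10.8 mg iron for $1.51 (total $1.51, still need 0.0 mg).
Greedy by cheapest-per-mg is optimal for a single linear constraint, so the minimum cost is $1.51.

$1.51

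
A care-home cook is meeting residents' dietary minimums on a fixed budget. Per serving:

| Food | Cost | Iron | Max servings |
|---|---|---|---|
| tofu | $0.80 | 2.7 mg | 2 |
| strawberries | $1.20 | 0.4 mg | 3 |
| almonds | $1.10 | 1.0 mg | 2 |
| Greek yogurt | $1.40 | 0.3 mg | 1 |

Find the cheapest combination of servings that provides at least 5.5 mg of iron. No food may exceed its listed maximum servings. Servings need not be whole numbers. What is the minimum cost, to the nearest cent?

Cost per mg of iron: tofu $0.2963, almonds $1.1000, strawberries $3.0000, Greek yogurt $4.6667.
Take 2 servings of tofu: +5.4 mg iron for $1.60 (total $1.60, still need 0.1 mg).
Take 0.1 servings of almonds: +0.1 mg iron for $0.11 (total $1.71, still need 0.0 mg).
Greedy by cheapest-per-mg is optimal for a single linear constraint, so the minimum cost is $1.71.

$1.71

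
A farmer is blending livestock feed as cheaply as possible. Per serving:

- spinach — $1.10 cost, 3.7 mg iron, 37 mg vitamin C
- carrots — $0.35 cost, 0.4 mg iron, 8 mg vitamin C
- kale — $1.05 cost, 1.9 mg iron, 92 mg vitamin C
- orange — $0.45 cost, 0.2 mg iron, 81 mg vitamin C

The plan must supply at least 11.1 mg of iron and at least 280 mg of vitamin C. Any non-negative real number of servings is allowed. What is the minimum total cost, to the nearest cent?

spinach only: max(11.1/3.7, 280/37) = 7.568 servings → $8.32.
carrots only: max(11.1/0.4, 280/8) = 35 servings → $12.25.
kale only: max(11.1/1.9, 280/92) = 5.842 servings → $6.13.
orange only: max(11.1/0.2, 280/81) = 55.5 servings → $24.98.
spinach + carrots: the both-tight solution has a negative serving — not a feasible corner.
spinach + kale with both tight: 1.811 servings and 2.315 servings → $4.42.
spinach + orange with both tight: 2.884 servings and 2.139 servings → $4.14.
carrots + kale with both tight: 22.65 servings and 1.074 servings → $9.05.
carrots + orange with both tight: 27.37 servings and 0.7532 servings → $9.92.
kale + orange with both targets exact would need a negative amount; discard.
So the least-cost plan costs $4.14.

$4.14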